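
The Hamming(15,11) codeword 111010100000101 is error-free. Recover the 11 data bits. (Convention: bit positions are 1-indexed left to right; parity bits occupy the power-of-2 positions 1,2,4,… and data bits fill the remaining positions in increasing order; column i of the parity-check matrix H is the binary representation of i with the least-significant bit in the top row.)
Parity bits occupy power-of-2 positions; data bits are at positions {3,5,6,7,9,10,11,12,13,14,15} (1-indexed).
Extract: c[3]=1 c[5]=1 c[6]=0 c[7]=1 c[9]=0 c[10]=0 c[11]=0 c[12]=0 c[13]=1 c[14]=0 c[15]=1
Data = 11010000101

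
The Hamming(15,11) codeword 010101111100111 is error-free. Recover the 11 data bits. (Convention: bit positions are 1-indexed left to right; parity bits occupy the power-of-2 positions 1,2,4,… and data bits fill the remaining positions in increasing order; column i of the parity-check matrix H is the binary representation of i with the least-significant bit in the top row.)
Parity bits occupy power-of-2 positions; data bits are at positions {3,5,6,7,9,10,11,12,13,14,15} (1-indexed).
Extract: c[3]=0 c[5]=0 c[6]=1 c[7]=1 c[9]=1 c[10]=1 c[11]=0 c[12]=0 c[13]=1 c[14]=1 c[15]=1
Data = 00111100111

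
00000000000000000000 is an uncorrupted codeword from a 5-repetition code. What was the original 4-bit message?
Split into 5-bit blocks: 00000 00000 00000 00000
Data = 0000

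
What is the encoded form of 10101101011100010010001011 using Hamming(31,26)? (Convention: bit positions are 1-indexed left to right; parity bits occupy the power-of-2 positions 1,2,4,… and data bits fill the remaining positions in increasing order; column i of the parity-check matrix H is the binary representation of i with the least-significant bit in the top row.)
Codeword c = d · G (mod 2), d = 10101101011100010010001011:
  c[0] = d·G[:,0] = (10101101011100010010001011)·(11011010101101010101010101) mod 2 = 1+0+0+0+1+0+0+0+0+0+1+1+0+0+0+1+0+0+0+0+0+0+0+0+0+1 mod 2 = 0
  c[1] = d·G[:,1] = (10101101011100010010001011)·(10110110011011001100110011) mod 2 = 1+0+1+0+0+1+0+0+0+1+1+0+0+0+0+0+0+0+0+0+0+0+0+0+1+1 mod 2 = 1
  c[2] = d·G[:,2] = (10101101011100010010001011)·(10000000000000000000000000) mod 2 = 1+0+0+0+0+0+0+0+0+0+0+0+0+0+0+0+0+0+0+0+0+0+0+0+0+0 mod 2 = 1
  c[3] = d·G[:,3] = (10101101011100010010001011)·(01110001111000111100001111) mod 2 = 0+0+1+0+0+0+0+1+0+1+1+0+0+0+0+1+0+0+0+0+0+0+1+0+1+1 mod 2 = 0
  c[4] = d·G[:,4] = (10101101011100010010001011)·(01000000000000000000000000) mod 2 = 0+0+0+0+0+0+0+0+0+0+0+0+0+0+0+0+0+0+0+0+0+0+0+0+0+0 mod 2 = 0
  c[5] = d·G[:,5] = (10101101011100010010001011)·(00100000000000000000000000) mod 2 = 0+0+1+0+0+0+0+0+0+0+0+0+0+0+0+0+0+0+0+0+0+0+0+0+0+0 mod 2 = 1
  c[6] = d·G[:,6] = (10101101011100010010001011)·(00010000000000000000000000) mod 2 = 0+0+0+0+0+0+0+0+0+0+0+0+0+0+0+0+0+0+0+0+0+0+0+0+0+0 mod 2 = 0
  c[7] = d·G[:,7] = (10101101011100010010001011)·(00001111111000000011111111) mod 2 = 0+0+0+0+1+1+0+1+0+1+1+0+0+0+0+0+0+0+1+0+0+0+1+0+1+1 mod 2 = 1
  c[8] = d·G[:,8] = (10101101011100010010001011)·(00001000000000000000000000) mod 2 = 0+0+0+0+1+0+0+0+0+0+0+0+0+0+0+0+0+0+0+0+0+0+0+0+0+0 mod 2 = 1
  c[9] = d·G[:,9] = (10101101011100010010001011)·(00000100000000000000000000) mod 2 = 0+0+0+0+0+1+0+0+0+0+0+0+0+0+0+0+0+0+0+0+0+0+0+0+0+0 mod 2 = 1
  c[10] = d·G[:,10] = (10101101011100010010001011)·(00000010000000000000000000) mod 2 = 0+0+0+0+0+0+0+0+0+0+0+0+0+0+0+0+0+0+0+0+0+0+0+0+0+0 mod 2 = 0
  c[11] = d·G[:,11] = (10101101011100010010001011)·(00000001000000000000000000) mod 2 = 0+0+0+0+0+0+0+1+0+0+0+0+0+0+0+0+0+0+0+0+0+0+0+0+0+0 mod 2 = 1
  c[12] = d·G[:,12] = (10101101011100010010001011)·(00000000100000000000000000) mod 2 = 0+0+0+0+0+0+0+0+0+0+0+0+0+0+0+0+0+0+0+0+0+0+0+0+0+0 mod 2 = 0
  c[13] = d·G[:,13] = (10101101011100010010001011)·(00000000010000000000000000) mod 2 = 0+0+0+0+0+0+0+0+0+1+0+0+0+0+0+0+0+0+0+0+0+0+0+0+0+0 mod 2 = 1
  c[14] = d·G[:,14] = (10101101011100010010001011)·(00000000001000000000000000) mod 2 = 0+0+0+0+0+0+0+0+0+0+1+0+0+0+0+0+0+0+0+0+0+0+0+0+0+0 mod 2 = 1
  c[15] = d·G[:,15] = (10101101011100010010001011)·(00000000000111111111111111) mod 2 = 0+0+0+0+0+0+0+0+0+0+0+1+0+0+0+1+0+0+1+0+0+0+1+0+1+1 mod 2 = 0
  c[16] = d·G[:,16] = (10101101011100010010001011)·(00000000000100000000000000) mod 2 = 0+0+0+0+0+0+0+0+0+0+0+1+0+0+0+0+0+0+0+0+0+0+0+0+0+0 mod 2 = 1
  c[17] = d·G[:,17] = (10101101011100010010001011)·(00000000000010000000000000) mod 2 = 0+0+0+0+0+0+0+0+0+0+0+0+0+0+0+0+0+0+0+0+0+0+0+0+0+0 mod 2 = 0
  c[18] = d·G[:,18] = (10101101011100010010001011)·(00000000000001000000000000) mod 2 = 0+0+0+0+0+0+0+0+0+0+0+0+0+0+0+0+0+0+0+0+0+0+0+0+0+0 mod 2 = 0
  c[19] = d·G[:,19] = (10101101011100010010001011)·(00000000000000100000000000) mod 2 = 0+0+0+0+0+0+0+0+0+0+0+0+0+0+0+0+0+0+0+0+0+0+0+0+0+0 mod 2 = 0
  c[20] = d·G[:,20] = (10101101011100010010001011)·(00000000000000010000000000) mod 2 = 0+0+0+0+0+0+0+0+0+0+0+0+0+0+0+1+0+0+0+0+0+0+0+0+0+0 mod 2 = 1
  c[21] = d·G[:,21] = (10101101011100010010001011)·(00000000000000001000000000) mod 2 = 0+0+0+0+0+0+0+0+0+0+0+0+0+0+0+0+0+0+0+0+0+0+0+0+0+0 mod 2 = 0
  c[22] = d·G[:,22] = (10101101011100010010001011)·(00000000000000000100000000) mod 2 = 0+0+0+0+0+0+0+0+0+0+0+0+0+0+0+0+0+0+0+0+0+0+0+0+0+0 mod 2 = 0
  c[23] = d·G[:,23] = (10101101011100010010001011)·(00000000000000000010000000) mod 2 = 0+0+0+0+0+0+0+0+0+0+0+0+0+0+0+0+0+0+1+0+0+0+0+0+0+0 mod 2 = 1
  c[24] = d·G[:,24] = (10101101011100010010001011)·(00000000000000000001000000) mod 2 = 0+0+0+0+0+0+0+0+0+0+0+0+0+0+0+0+0+0+0+0+0+0+0+0+0+0 mod 2 = 0
  c[25] = d·G[:,25] = (10101101011100010010001011)·(00000000000000000000100000) mod 2 = 0+0+0+0+0+0+0+0+0+0+0+0+0+0+0+0+0+0+0+0+0+0+0+0+0+0 mod 2 = 0
  c[26] = d·G[:,26] = (10101101011100010010001011)·(00000000000000000000010000) mod 2 = 0+0+0+0+0+0+0+0+0+0+0+0+0+0+0+0+0+0+0+0+0+0+0+0+0+0 mod 2 = 0
  c[27] = d·G[:,27] = (10101101011100010010001011)·(00000000000000000000001000) mod 2 = 0+0+0+0+0+0+0+0+0+0+0+0+0+0+0+0+0+0+0+0+0+0+1+0+0+0 mod 2 = 1
  c[28] = d·G[:,28] = (10101101011100010010001011)·(00000000000000000000000100) mod 2 = 0+0+0+0+0+0+0+0+0+0+0+0+0+0+0+0+0+0+0+0+0+0+0+0+0+0 mod 2 = 0
  c[29] = d·G[:,29] = (10101101011100010010001011)·(00000000000000000000000010) mod 2 = 0+0+0+0+0+0+0+0+0+0+0+0+0+0+0+0+0+0+0+0+0+0+0+0+1+0 mod 2 = 1
  c[30] = d·G[:,30] = (10101101011100010010001011)·(00000000000000000000000001) mod 2 = 0+0+0+0+0+0+0+0+0+0+0+0+0+0+0+0+0+0+0+0+0+0+0+0+0+1 mod 2 = 1
Codeword = 0110010111010110100010010001011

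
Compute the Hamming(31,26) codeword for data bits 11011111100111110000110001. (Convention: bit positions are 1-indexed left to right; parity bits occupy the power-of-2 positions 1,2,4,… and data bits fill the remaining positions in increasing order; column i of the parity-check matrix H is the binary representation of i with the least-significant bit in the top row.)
Codeword c = d · G (mod 2), d = 11011111100111110000110001:
  c[0] = d·G[:,0] = (11011111100111110000110001)·(11011010101101010101010101) mod 2 = 1+1+0+1+1+0+1+0+1+0+0+1+0+1+0+1+0+0+0+0+0+1+0+0+0+1 mod 2 = 1
  c[1] = d·G[:,1] = (11011111100111110000110001)·(10110110011011001100110011) mod 2 = 1+0+0+1+0+1+1+0+0+0+0+0+1+1+0+0+0+0+0+0+1+1+0+0+0+1 mod 2 = 1
  c[2] = d·G[:,2] = (11011111100111110000110001)·(10000000000000000000000000) mod 2 = 1+0+0+0+0+0+0+0+0+0+0+0+0+0+0+0+0+0+0+0+0+0+0+0+0+0 mod 2 = 1
  c[3] = d·G[:,3] = (11011111100111110000110001)·(01110001111000111100001111) mod 2 = 0+1+0+1+0+0+0+1+1+0+0+0+0+0+1+1+0+0+0+0+0+0+0+0+0+1 mod 2 = 1
  c[4] = d·G[:,4] = (11011111100111110000110001)·(01000000000000000000000000) mod 2 = 0+1+0+0+0+0+0+0+0+0+0+0+0+0+0+0+0+0+0+0+0+0+0+0+0+0 mod 2 = 1
  c[5] = d·G[:,5] = (11011111100111110000110001)·(00100000000000000000000000) mod 2 = 0+0+0+0+0+0+0+0+0+0+0+0+0+0+0+0+0+0+0+0+0+0+0+0+0+0 mod 2 = 0
  c[6] = d·G[:,6] = (11011111100111110000110001)·(00010000000000000000000000) mod 2 = 0+0+0+1+0+0+0+0+0+0+0+0+0+0+0+0+0+0+0+0+0+0+0+0+0+0 mod 2 = 1
  c[7] = d·G[:,7] = (11011111100111110000110001)·(00001111111000000011111111) mod 2 = 0+0+0+0+1+1+1+1+1+0+0+0+0+0+0+0+0+0+0+0+1+1+0+0+0+1 mod 2 = 0
  c[8] = d·G[:,8] = (11011111100111110000110001)·(00001000000000000000000000) mod 2 = 0+0+0+0+1+0+0+0+0+0+0+0+0+0+0+0+0+0+0+0+0+0+0+0+0+0 mod 2 = 1
  c[9] = d·G[:,9] = (11011111100111110000110001)·(00000100000000000000000000) mod 2 = 0+0+0+0+0+1+0+0+0+0+0+0+0+0+0+0+0+0+0+0+0+0+0+0+0+0 mod 2 = 1
  c[10] = d·G[:,10] = (11011111100111110000110001)·(00000010000000000000000000) mod 2 = 0+0+0+0+0+0+1+0+0+0+0+0+0+0+0+0+0+0+0+0+0+0+0+0+0+0 mod 2 = 1
  c[11] = d·G[:,11] = (11011111100111110000110001)·(00000001000000000000000000) mod 2 = 0+0+0+0+0+0+0+1+0+0+0+0+0+0+0+0+0+0+0+0+0+0+0+0+0+0 mod 2 = 1
  c[12] = d·G[:,12] = (11011111100111110000110001)·(00000000100000000000000000) mod 2 = 0+0+0+0+0+0+0+0+1+0+0+0+0+0+0+0+0+0+0+0+0+0+0+0+0+0 mod 2 = 1
  c[13] = d·G[:,13] = (11011111100111110000110001)·(00000000010000000000000000) mod 2 = 0+0+0+0+0+0+0+0+0+0+0+0+0+0+0+0+0+0+0+0+0+0+0+0+0+0 mod 2 = 0
  c[14] = d·G[:,14] = (11011111100111110000110001)·(00000000001000000000000000) mod 2 = 0+0+0+0+0+0+0+0+0+0+0+0+0+0+0+0+0+0+0+0+0+0+0+0+0+0 mod 2 = 0
  c[15] = d·G[:,15] = (11011111100111110000110001)·(00000000000111111111111111) mod 2 = 0+0+0+0+0+0+0+0+0+0+0+1+1+1+1+1+0+0+0+0+1+1+0+0+0+1 mod 2 = 0
  c[16] = d·G[:,16] = (11011111100111110000110001)·(00000000000100000000000000) mod 2 = 0+0+0+0+0+0+0+0+0+0+0+1+0+0+0+0+0+0+0+0+0+0+0+0+0+0 mod 2 = 1
  c[17] = d·G[:,17] = (11011111100111110000110001)·(00000000000010000000000000) mod 2 = 0+0+0+0+0+0+0+0+0+0+0+0+1+0+0+0+0+0+0+0+0+0+0+0+0+0 mod 2 = 1
  c[18] = d·G[:,18] = (11011111100111110000110001)·(00000000000001000000000000) mod 2 = 0+0+0+0+0+0+0+0+0+0+0+0+0+1+0+0+0+0+0+0+0+0+0+0+0+0 mod 2 = 1
  c[19] = d·G[:,19] = (11011111100111110000110001)·(00000000000000100000000000) mod 2 = 0+0+0+0+0+0+0+0+0+0+0+0+0+0+1+0+0+0+0+0+0+0+0+0+0+0 mod 2 = 1
  c[20] = d·G[:,20] = (11011111100111110000110001)·(00000000000000010000000000) mod 2 = 0+0+0+0+0+0+0+0+0+0+0+0+0+0+0+1+0+0+0+0+0+0+0+0+0+0 mod 2 = 1
  c[21] = d·G[:,21] = (11011111100111110000110001)·(00000000000000001000000000) mod 2 = 0+0+0+0+0+0+0+0+0+0+0+0+0+0+0+0+0+0+0+0+0+0+0+0+0+0 mod 2 = 0
  c[22] = d·G[:,22] = (11011111100111110000110001)·(00000000000000000100000000) mod 2 = 0+0+0+0+0+0+0+0+0+0+0+0+0+0+0+0+0+0+0+0+0+0+0+0+0+0 mod 2 = 0
  c[23] = d·G[:,23] = (11011111100111110000110001)·(00000000000000000010000000) mod 2 = 0+0+0+0+0+0+0+0+0+0+0+0+0+0+0+0+0+0+0+0+0+0+0+0+0+0 mod 2 = 0
  c[24] = d·G[:,24] = (11011111100111110000110001)·(00000000000000000001000000) mod 2 = 0+0+0+0+0+0+0+0+0+0+0+0+0+0+0+0+0+0+0+0+0+0+0+0+0+0 mod 2 = 0
  c[25] = d·G[:,25] = (11011111100111110000110001)·(00000000000000000000100000) mod 2 = 0+0+0+0+0+0+0+0+0+0+0+0+0+0+0+0+0+0+0+0+1+0+0+0+0+0 mod 2 = 1
  c[26] = d·G[:,26] = (11011111100111110000110001)·(00000000000000000000010000) mod 2 = 0+0+0+0+0+0+0+0+0+0+0+0+0+0+0+0+0+0+0+0+0+1+0+0+0+0 mod 2 = 1
  c[27] = d·G[:,27] = (11011111100111110000110001)·(00000000000000000000001000) mod 2 = 0+0+0+0+0+0+0+0+0+0+0+0+0+0+0+0+0+0+0+0+0+0+0+0+0+0 mod 2 = 0
  c[28] = d·G[:,28] = (11011111100111110000110001)·(00000000000000000000000100) mod 2 = 0+0+0+0+0+0+0+0+0+0+0+0+0+0+0+0+0+0+0+0+0+0+0+0+0+0 mod 2 = 0
  c[29] = d·G[:,29] = (11011111100111110000110001)·(00000000000000000000000010) mod 2 = 0+0+0+0+0+0+0+0+0+0+0+0+0+0+0+0+0+0+0+0+0+0+0+0+0+0 mod 2 = 0
  c[30] = d·G[:,30] = (11011111100111110000110001)·(00000000000000000000000001) mod 2 = 0+0+0+0+0+0+0+0+0+0+0+0+0+0+0+0+0+0+0+0+0+0+0+0+0+1 mod 2 = 1
Codeword = 1111101011111000111110000110001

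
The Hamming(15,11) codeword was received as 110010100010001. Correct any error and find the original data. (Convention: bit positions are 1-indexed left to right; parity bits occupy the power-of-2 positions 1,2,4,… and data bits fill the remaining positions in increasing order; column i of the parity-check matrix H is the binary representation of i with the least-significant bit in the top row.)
Syndrome s = H · r^T (mod 2), r = 110010100010001:
  s[0] = (101010101010101)·(110010100010001) mod 2 = 1+0+0+0+1+0+1+0+0+0+1+0+0+0+1 mod 2 = 1
  s[1] = (011001100110011)·(110010100010001) mod 2 = 0+1+0+0+0+0+1+0+0+0+1+0+0+0+1 mod 2 = 0
  s[2] = (000111100001111)·(110010100010001) mod 2 = 0+0+0+0+1+0+1+0+0+0+0+0+0+0+1 mod 2 = 1
  s[3] = (000000011111111)·(110010100010001) mod 2 = 0+0+0+0+0+0+0+0+0+0+1+0+0+0+1 mod 2 = 0
Syndrome = 1010
Column 5 of H equals this syndrome → error at bit 5 (1-indexed).
Flip bit 5: 110010100010001 → 110000100010001
Extract data bits at positions {3,5,6,7,9,10,11,12,13,14,15}: 00010010001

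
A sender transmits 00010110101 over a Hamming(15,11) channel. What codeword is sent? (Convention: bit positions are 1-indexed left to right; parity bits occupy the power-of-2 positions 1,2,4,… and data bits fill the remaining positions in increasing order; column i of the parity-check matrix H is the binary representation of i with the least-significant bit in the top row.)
Codeword c = d · G (mod 2), d = 00010110101:
  c[0] = d·G[:,0] = (00010110101)·(11011010101) mod 2 = 0+0+0+1+0+0+1+0+1+0+1 mod 2 = 0
  c[1] = d·G[:,1] = (00010110101)·(10110110011) mod 2 = 0+0+0+1+0+1+1+0+0+0+1 mod 2 = 0
  c[2] = d·G[:,2] = (00010110101)·(10000000000) mod 2 = 0+0+0+0+0+0+0+0+0+0+0 mod 2 = 0
  c[3] = d·G[:,3] = (00010110101)·(01110001111) mod 2 = 0+0+0+1+0+0+0+0+1+0+1 mod 2 = 1
  c[4] = d·G[:,4] = (00010110101)·(01000000000) mod 2 = 0+0+0+0+0+0+0+0+0+0+0 mod 2 = 0
  c[5] = d·G[:,5] = (00010110101)·(00100000000) mod 2 = 0+0+0+0+0+0+0+0+0+0+0 mod 2 = 0
  c[6] = d·G[:,6] = (00010110101)·(00010000000) mod 2 = 0+0+0+1+0+0+0+0+0+0+0 mod 2 = 1
  c[7] = d·G[:,7] = (00010110101)·(00001111111) mod 2 = 0+0+0+0+0+1+1+0+1+0+1 mod 2 = 0
  c[8] = d·G[:,8] = (00010110101)·(00001000000) mod 2 = 0+0+0+0+0+0+0+0+0+0+0 mod 2 = 0
  c[9] = d·G[:,9] = (00010110101)·(00000100000) mod 2 = 0+0+0+0+0+1+0+0+0+0+0 mod 2 = 1
  c[10] = d·G[:,10] = (00010110101)·(00000010000) mod 2 = 0+0+0+0+0+0+1+0+0+0+0 mod 2 = 1
  c[11] = d·G[:,11] = (00010110101)·(00000001000) mod 2 = 0+0+0+0+0+0+0+0+0+0+0 mod 2 = 0
  c[12] = d·G[:,12] = (00010110101)·(00000000100) mod 2 = 0+0+0+0+0+0+0+0+1+0+0 mod 2 = 1
  c[13] = d·G[:,13] = (00010110101)·(00000000010) mod 2 = 0+0+0+0+0+0+0+0+0+0+0 mod 2 = 0
  c[14] = d·G[:,14] = (00010110101)·(00000000001) mod 2 = 0+0+0+0+0+0+0+0+0+0+1 mod 2 = 1
Codeword = 000100100110101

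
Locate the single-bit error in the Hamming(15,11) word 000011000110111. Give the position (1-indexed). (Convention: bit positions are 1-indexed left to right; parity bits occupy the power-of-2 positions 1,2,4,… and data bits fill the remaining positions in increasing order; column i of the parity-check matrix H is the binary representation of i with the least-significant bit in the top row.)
Syndrome s = H · r^T (mod 2), r = 000011000110111:
  s[0] = (101010101010101)·(000011000110111) mod 2 = 0+0+0+0+1+0+0+0+0+0+1+0+1+0+1 mod 2 = 0
  s[1] = (011001100110011)·(000011000110111) mod 2 = 0+0+0+0+0+1+0+0+0+1+1+0+0+1+1 mod 2 = 1
  s[2] = (000111100001111)·(000011000110111) mod 2 = 0+0+0+0+1+1+0+0+0+0+0+0+1+1+1 mod 2 = 1
  s[3] = (000000011111111)·(000011000110111) mod 2 = 0+0+0+0+0+0+0+0+0+1+1+0+1+1+1 mod 2 = 1
Syndrome = 0111
Column i of H is the binary representation of i, so the syndrome is the binary index of the flipped bit.
Read s = 0111 with s[0] as LSB: 0·2^0 + 1·2^1 + 1·2^2 + 1·2^3 = 14.
Error is at bit position 14.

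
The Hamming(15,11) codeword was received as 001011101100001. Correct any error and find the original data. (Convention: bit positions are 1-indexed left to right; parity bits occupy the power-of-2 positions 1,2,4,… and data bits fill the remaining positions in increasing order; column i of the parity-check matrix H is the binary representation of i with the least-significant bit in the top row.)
Syndrome s = H · r^T (mod 2), r = 001011101100001:
  s[0] = (101010101010101)·(001011101100001) mod 2 = 0+0+1+0+1+0+1+0+1+0+0+0+0+0+1 mod 2 = 1
  s[1] = (011001100110011)·(001011101100001) mod 2 = 0+0+1+0+0+1+1+0+0+1+0+0+0+0+1 mod 2 = 1
  s[2] = (000111100001111)·(001011101100001) mod 2 = 0+0+0+0+1+1+1+0+0+0+0+0+0+0+1 mod 2 = 0
  s[3] = (000000011111111)·(001011101100001) mod 2 = 0+0+0+0+0+0+0+0+1+1+0+0+0+0+1 mod 2 = 1
Syndrome = 1101
Column 11 of H equals this syndrome → error at bit 11 (1-indexed).
Flip bit 11: 001011101100001 → 001011101110001
Extract data bits at positions {3,5,6,7,9,10,11,12,13,14,15}: 11111110001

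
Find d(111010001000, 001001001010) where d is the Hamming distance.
XOR = 110011000010, count of 1s = 5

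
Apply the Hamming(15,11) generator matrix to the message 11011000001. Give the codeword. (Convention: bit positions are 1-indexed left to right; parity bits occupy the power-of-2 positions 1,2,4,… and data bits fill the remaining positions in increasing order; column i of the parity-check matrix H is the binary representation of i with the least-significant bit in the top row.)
Codeword c = d · G (mod 2), d = 11011000001:
  c[0] = d·G[:,0] = (11011000001)·(11011010101) mod 2 = 1+1+0+1+1+0+0+0+0+0+1 mod 2 = 1
  c[1] = d·G[:,1] = (11011000001)·(10110110011) mod 2 = 1+0+0+1+0+0+0+0+0+0+1 mod 2 = 1
  c[2] = d·G[:,2] = (11011000001)·(10000000000) mod 2 = 1+0+0+0+0+0+0+0+0+0+0 mod 2 = 1
  c[3] = d·G[:,3] = (11011000001)·(01110001111) mod 2 = 0+1+0+1+0+0+0+0+0+0+1 mod 2 = 1
  c[4] = d·G[:,4] = (11011000001)·(01000000000) mod 2 = 0+1+0+0+0+0+0+0+0+0+0 mod 2 = 1
  c[5] = d·G[:,5] = (11011000001)·(00100000000) mod 2 = 0+0+0+0+0+0+0+0+0+0+0 mod 2 = 0
  c[6] = d·G[:,6] = (11011000001)·(00010000000) mod 2 = 0+0+0+1+0+0+0+0+0+0+0 mod 2 = 1
  c[7] = d·G[:,7] = (11011000001)·(00001111111) mod 2 = 0+0+0+0+1+0+0+0+0+0+1 mod 2 = 0
  c[8] = d·G[:,8] = (11011000001)·(00001000000) mod 2 = 0+0+0+0+1+0+0+0+0+0+0 mod 2 = 1
  c[9] = d·G[:,9] = (11011000001)·(00000100000) mod 2 = 0+0+0+0+0+0+0+0+0+0+0 mod 2 = 0
  c[10] = d·G[:,10] = (11011000001)·(00000010000) mod 2 = 0+0+0+0+0+0+0+0+0+0+0 mod 2 = 0
  c[11] = d·G[:,11] = (11011000001)·(00000001000) mod 2 = 0+0+0+0+0+0+0+0+0+0+0 mod 2 = 0
  c[12] = d·G[:,12] = (11011000001)·(00000000100) mod 2 = 0+0+0+0+0+0+0+0+0+0+0 mod 2 = 0
  c[13] = d·G[:,13] = (11011000001)·(00000000010) mod 2 = 0+0+0+0+0+0+0+0+0+0+0 mod 2 = 0
  c[14] = d·G[:,14] = (11011000001)·(00000000001) mod 2 = 0+0+0+0+0+0+0+0+0+0+1 mod 2 = 1
Codeword = 111110101000001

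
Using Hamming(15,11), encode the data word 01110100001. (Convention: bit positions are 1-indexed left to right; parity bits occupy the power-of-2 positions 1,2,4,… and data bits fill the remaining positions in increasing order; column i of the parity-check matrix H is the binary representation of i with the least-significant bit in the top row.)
Codeword c = d · G (mod 2), d = 01110100001:
  c[0] = d·G[:,0] = (01110100001)·(11011010101) mod 2 = 0+1+0+1+0+0+0+0+0+0+1 mod 2 = 1
  c[1] = d·G[:,1] = (01110100001)·(10110110011) mod 2 = 0+0+1+1+0+1+0+0+0+0+1 mod 2 = 0
  c[2] = d·G[:,2] = (01110100001)·(10000000000) mod 2 = 0+0+0+0+0+0+0+0+0+0+0 mod 2 = 0
  c[3] = d·G[:,3] = (01110100001)·(01110001111) mod 2 = 0+1+1+1+0+0+0+0+0+0+1 mod 2 = 0
  c[4] = d·G[:,4] = (01110100001)·(01000000000) mod 2 = 0+1+0+0+0+0+0+0+0+0+0 mod 2 = 1
  c[5] = d·G[:,5] = (01110100001)·(00100000000) mod 2 = 0+0+1+0+0+0+0+0+0+0+0 mod 2 = 1
  c[6] = d·G[:,6] = (01110100001)·(00010000000) mod 2 = 0+0+0+1+0+0+0+0+0+0+0 mod 2 = 1
  c[7] = d·G[:,7] = (01110100001)·(00001111111) mod 2 = 0+0+0+0+0+1+0+0+0+0+1 mod 2 = 0
  c[8] = d·G[:,8] = (01110100001)·(00001000000) mod 2 = 0+0+0+0+0+0+0+0+0+0+0 mod 2 = 0
  c[9] = d·G[:,9] = (01110100001)·(00000100000) mod 2 = 0+0+0+0+0+1+0+0+0+0+0 mod 2 = 1
  c[10] = d·G[:,10] = (01110100001)·(00000010000) mod 2 = 0+0+0+0+0+0+0+0+0+0+0 mod 2 = 0
  c[11] = d·G[:,11] = (01110100001)·(00000001000) mod 2 = 0+0+0+0+0+0+0+0+0+0+0 mod 2 = 0
  c[12] = d·G[:,12] = (01110100001)·(00000000100) mod 2 = 0+0+0+0+0+0+0+0+0+0+0 mod 2 = 0
  c[13] = d·G[:,13] = (01110100001)·(00000000010) mod 2 = 0+0+0+0+0+0+0+0+0+0+0 mod 2 = 0
  c[14] = d·G[:,14] = (01110100001)·(00000000001) mod 2 = 0+0+0+0+0+0+0+0+0+0+1 mod 2 = 1
Codeword = 100011100100001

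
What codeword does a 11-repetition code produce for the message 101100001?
Repeat each bit 11× and concatenate:
1→11111111111  0→00000000000  1→11111111111  1→11111111111  0→00000000000  0→00000000000  0→00000000000  0→00000000000  1→11111111111
Codeword = 111111111110000000000011111111111111111111110000000000000000000000000000000000000000000011111111111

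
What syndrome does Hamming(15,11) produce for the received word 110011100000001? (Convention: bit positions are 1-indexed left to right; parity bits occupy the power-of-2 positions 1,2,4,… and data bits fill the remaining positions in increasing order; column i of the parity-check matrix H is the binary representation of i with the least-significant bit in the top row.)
Syndrome s = H · r^T (mod 2), r = 110011100000001:
  s[0] = (101010101010101)·(110011100000001) mod 2 = 1+0+0+0+1+0+1+0+0+0+0+0+0+0+1 mod 2 = 0
  s[1] = (011001100110011)·(110011100000001) mod 2 = 0+1+0+0+0+1+1+0+0+0+0+0+0+0+1 mod 2 = 0
  s[2] = (000111100001111)·(110011100000001) mod 2 = 0+0+0+0+1+1+1+0+0+0+0+0+0+0+1 mod 2 = 0
  s[3] = (000000011111111)·(110011100000001) mod 2 = 0+0+0+0+0+0+0+0+0+0+0+0+0+0+1 mod 2 = 1
Syndrome = 0001
Non-zero syndrome: error at position 8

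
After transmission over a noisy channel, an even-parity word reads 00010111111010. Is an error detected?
Sum of received bits: 0+0+0+1+0+1+1+1+1+1+1+0+1+0 = 8; 8 mod 2 = 0. Result is 0 → no error detected.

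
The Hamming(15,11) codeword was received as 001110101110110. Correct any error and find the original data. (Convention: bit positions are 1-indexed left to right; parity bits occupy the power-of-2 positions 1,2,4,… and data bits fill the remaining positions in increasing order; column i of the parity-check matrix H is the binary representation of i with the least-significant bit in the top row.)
Syndrome s = H · r^T (mod 2), r = 001110101110110:
  s[0] = (101010101010101)·(001110101110110) mod 2 = 0+0+1+0+1+0+1+0+1+0+1+0+1+0+0 mod 2 = 0
  s[1] = (011001100110011)·(001110101110110) mod 2 = 0+0+1+0+0+0+1+0+0+1+1+0+0+1+0 mod 2 = 1
  s[2] = (000111100001111)·(001110101110110) mod 2 = 0+0+0+1+1+0+1+0+0+0+0+0+1+1+0 mod 2 = 1
  s[3] = (000000011111111)·(001110101110110) mod 2 = 0+0+0+0+0+0+0+0+1+1+1+0+1+1+0 mod 2 = 1
Syndrome = 0111
Column 14 of H equals this syndrome → error at bit 14 (1-indexed).
Flip bit 14: 001110101110110 → 001110101110100
Extract data bits at positions {3,5,6,7,9,10,11,12,13,14,15}: 11011110100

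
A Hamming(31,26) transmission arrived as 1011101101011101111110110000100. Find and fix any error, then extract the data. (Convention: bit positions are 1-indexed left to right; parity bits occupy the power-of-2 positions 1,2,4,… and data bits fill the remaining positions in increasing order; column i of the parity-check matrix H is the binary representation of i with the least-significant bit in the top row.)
Syndrome s = H · r^T (mod 2), r = 1011101101011101111110110000100:
  s[0] = (1010101010101010101010101010101)·(1011101101011101111110110000100) mod 2 = 1+0+1+0+1+0+1+0+0+0+0+0+1+0+0+0+1+0+1+0+1+0+1+0+0+0+0+0+1+0+0 mod 2 = 0
  s[1] = (0110011001100110011001100110011)·(1011101101011101111110110000100) mod 2 = 0+0+1+0+0+0+1+0+0+1+0+0+0+1+0+0+0+1+1+0+0+0+1+0+0+0+0+0+0+0+0 mod 2 = 1
  s[2] = (0001111000011110000111100001111)·(1011101101011101111110110000100) mod 2 = 0+0+0+1+1+0+1+0+0+0+0+1+1+1+0+0+0+0+0+1+1+0+1+0+0+0+0+0+1+0+0 mod 2 = 0
  s[3] = (0000000111111110000000011111111)·(1011101101011101111110110000100) mod 2 = 0+0+0+0+0+0+0+1+0+1+0+1+1+1+0+0+0+0+0+0+0+0+0+1+0+0+0+0+1+0+0 mod 2 = 1
  s[4] = (0000000000000001111111111111111)·(1011101101011101111110110000100) mod 2 = 0+0+0+0+0+0+0+0+0+0+0+0+0+0+0+1+1+1+1+1+1+0+1+1+0+0+0+0+1+0+0 mod 2 = 1
Syndrome = 01011
Column 26 of H equals this syndrome → error at bit 26 (1-indexed).
Flip bit 26: 1011101101011101111110110000100 → 1011101101011101111110110100100
Extract data bits at positions {3,5,6,7,9,10,11,12,13,14,15,17,18,19,20,21,22,23,24,25,26,27,28,29,30,31}: 11010101110111110110100100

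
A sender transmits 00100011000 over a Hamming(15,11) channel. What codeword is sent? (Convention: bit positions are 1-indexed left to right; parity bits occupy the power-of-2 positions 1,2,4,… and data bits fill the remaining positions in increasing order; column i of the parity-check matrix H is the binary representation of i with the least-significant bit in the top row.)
Codeword c = d · G (mod 2), d = 00100011000:
  c[0] = d·G[:,0] = (00100011000)·(11011010101) mod 2 = 0+0+0+0+0+0+1+0+0+0+0 mod 2 = 1
  c[1] = d·G[:,1] = (00100011000)·(10110110011) mod 2 = 0+0+1+0+0+0+1+0+0+0+0 mod 2 = 0
  c[2] = d·G[:,2] = (00100011000)·(10000000000) mod 2 = 0+0+0+0+0+0+0+0+0+0+0 mod 2 = 0
  c[3] = d·G[:,3] = (00100011000)·(01110001111) mod 2 = 0+0+1+0+0+0+0+1+0+0+0 mod 2 = 0
  c[4] = d·G[:,4] = (00100011000)·(01000000000) mod 2 = 0+0+0+0+0+0+0+0+0+0+0 mod 2 = 0
  c[5] = d·G[:,5] = (00100011000)·(00100000000) mod 2 = 0+0+1+0+0+0+0+0+0+0+0 mod 2 = 1
  c[6] = d·G[:,6] = (00100011000)·(00010000000) mod 2 = 0+0+0+0+0+0+0+0+0+0+0 mod 2 = 0
  c[7] = d·G[:,7] = (00100011000)·(00001111111) mod 2 = 0+0+0+0+0+0+1+1+0+0+0 mod 2 = 0
  c[8] = d·G[:,8] = (00100011000)·(00001000000) mod 2 = 0+0+0+0+0+0+0+0+0+0+0 mod 2 = 0
  c[9] = d·G[:,9] = (00100011000)·(00000100000) mod 2 = 0+0+0+0+0+0+0+0+0+0+0 mod 2 = 0
  c[10] = d·G[:,10] = (00100011000)·(00000010000) mod 2 = 0+0+0+0+0+0+1+0+0+0+0 mod 2 = 1
  c[11] = d·G[:,11] = (00100011000)·(00000001000) mod 2 = 0+0+0+0+0+0+0+1+0+0+0 mod 2 = 1
  c[12] = d·G[:,12] = (00100011000)·(00000000100) mod 2 = 0+0+0+0+0+0+0+0+0+0+0 mod 2 = 0
  c[13] = d·G[:,13] = (00100011000)·(00000000010) mod 2 = 0+0+0+0+0+0+0+0+0+0+0 mod 2 = 0
  c[14] = d·G[:,14] = (00100011000)·(00000000001) mod 2 = 0+0+0+0+0+0+0+0+0+0+0 mod 2 = 0
Codeword = 100001000011000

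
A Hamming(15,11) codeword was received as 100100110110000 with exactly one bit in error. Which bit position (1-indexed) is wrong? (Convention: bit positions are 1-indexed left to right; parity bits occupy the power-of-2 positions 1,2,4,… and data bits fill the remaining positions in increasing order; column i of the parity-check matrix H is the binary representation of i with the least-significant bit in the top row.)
Syndrome s = H · r^T (mod 2), r = 100100110110000:
  s[0] = (101010101010101)·(100100110110000) mod 2 = 1+0+0+0+0+0+1+0+0+0+1+0+0+0+0 mod 2 = 1
  s[1] = (011001100110011)·(100100110110000) mod 2 = 0+0+0+0+0+0+1+0+0+1+1+0+0+0+0 mod 2 = 1
  s[2] = (000111100001111)·(100100110110000) mod 2 = 0+0+0+1+0+0+1+0+0+0+0+0+0+0+0 mod 2 = 0
  s[3] = (000000011111111)·(100100110110000) mod 2 = 0+0+0+0+0+0+0+1+0+1+1+0+0+0+0 mod 2 = 1
Syndrome = 1101
Column i of H is the binary representation of i, so the syndrome is the binary index of the flipped bit.
Read s = 1101 with s[0] as LSB: 1·2^0 + 1·2^1 + 0·2^2 + 1·2^3 = 11.
Error is at bit position 11.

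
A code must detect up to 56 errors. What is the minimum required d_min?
Detecting e errors requires d_min ≥ e + 1 = 56 + 1 = 57.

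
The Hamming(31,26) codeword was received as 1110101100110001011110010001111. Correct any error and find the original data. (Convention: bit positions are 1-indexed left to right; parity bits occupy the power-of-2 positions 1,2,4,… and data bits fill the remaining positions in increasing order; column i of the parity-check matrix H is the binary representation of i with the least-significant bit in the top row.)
Syndrome s = H · r^T (mod 2), r = 1110101100110001011110010001111:
  s[0] = (1010101010101010101010101010101)·(1110101100110001011110010001111) mod 2 = 1+0+1+0+1+0+1+0+0+0+1+0+0+0+0+0+0+0+1+0+1+0+0+0+0+0+0+0+1+0+1 mod 2 = 1
  s[1] = (0110011001100110011001100110011)·(1110101100110001011110010001111) mod 2 = 0+1+1+0+0+0+1+0+0+0+1+0+0+0+0+0+0+1+1+0+0+0+0+0+0+0+0+0+0+1+1 mod 2 = 0
  s[2] = (0001111000011110000111100001111)·(1110101100110001011110010001111) mod 2 = 0+0+0+0+1+0+1+0+0+0+0+1+0+0+0+0+0+0+0+1+1+0+0+0+0+0+0+1+1+1+1 mod 2 = 1
  s[3] = (0000000111111110000000011111111)·(1110101100110001011110010001111) mod 2 = 0+0+0+0+0+0+0+1+0+0+1+1+0+0+0+0+0+0+0+0+0+0+0+1+0+0+0+1+1+1+1 mod 2 = 0
  s[4] = (0000000000000001111111111111111)·(1110101100110001011110010001111) mod 2 = 0+0+0+0+0+0+0+0+0+0+0+0+0+0+0+1+0+1+1+1+1+0+0+1+0+0+0+1+1+1+1 mod 2 = 0
Syndrome = 10100
Column 5 of H equals this syndrome → error at bit 5 (1-indexed).
Flip bit 5: 1110101100110001011110010001111 → 1110001100110001011110010001111
Extract data bits at positions {3,5,6,7,9,10,11,12,13,14,15,17,18,19,20,21,22,23,24,25,26,27,28,29,30,31}: 10010011000011110010001111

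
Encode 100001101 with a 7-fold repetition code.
Repeat each bit 7× and concatenate:
1→1111111  0→0000000  0→0000000  0→0000000  0→0000000  1→1111111  1→1111111  0→0000000  1→1111111
Codeword = 111111100000000000000000000000000001111111111111100000001111111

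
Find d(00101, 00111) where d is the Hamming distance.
XOR = 00010, count of 1s = 1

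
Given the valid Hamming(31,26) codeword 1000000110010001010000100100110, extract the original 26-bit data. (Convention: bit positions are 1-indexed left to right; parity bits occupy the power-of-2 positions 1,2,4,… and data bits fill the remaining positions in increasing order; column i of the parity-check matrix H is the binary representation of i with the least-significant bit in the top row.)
Parity bits occupy power-of-2 positions; data bits are at positions {3,5,6,7,9,10,11,12,13,14,15,17,18,19,20,21,22,23,24,25,26,27,28,29,30,31} (1-indexed).
Extract: c[3]=0 c[5]=0 c[6]=0 c[7]=0 c[9]=1 c[10]=0 c[11]=0 c[12]=1 c[13]=0 c[14]=0 c[15]=0 c[17]=0 c[18]=1 c[19]=0 c[20]=0 c[21]=0 c[22]=0 c[23]=1 c[24]=0 c[25]=0 c[26]=1 c[27]=0 c[28]=0 c[29]=1 c[30]=1 c[31]=0
Data = 00001001000010000100100110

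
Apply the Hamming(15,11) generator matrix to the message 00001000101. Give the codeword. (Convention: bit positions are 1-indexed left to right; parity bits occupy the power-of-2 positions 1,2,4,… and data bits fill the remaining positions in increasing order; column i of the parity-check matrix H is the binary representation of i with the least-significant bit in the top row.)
Codeword c = d · G (mod 2), d = 00001000101:
  c[0] = d·G[:,0] = (00001000101)·(11011010101) mod 2 = 0+0+0+0+1+0+0+0+1+0+1 mod 2 = 1
  c[1] = d·G[:,1] = (00001000101)·(10110110011) mod 2 = 0+0+0+0+0+0+0+0+0+0+1 mod 2 = 1
  c[2] = d·G[:,2] = (00001000101)·(10000000000) mod 2 = 0+0+0+0+0+0+0+0+0+0+0 mod 2 = 0
  c[3] = d·G[:,3] = (00001000101)·(01110001111) mod 2 = 0+0+0+0+0+0+0+0+1+0+1 mod 2 = 0
  c[4] = d·G[:,4] = (00001000101)·(01000000000) mod 2 = 0+0+0+0+0+0+0+0+0+0+0 mod 2 = 0
  c[5] = d·G[:,5] = (00001000101)·(00100000000) mod 2 = 0+0+0+0+0+0+0+0+0+0+0 mod 2 = 0
  c[6] = d·G[:,6] = (00001000101)·(00010000000) mod 2 = 0+0+0+0+0+0+0+0+0+0+0 mod 2 = 0
  c[7] = d·G[:,7] = (00001000101)·(00001111111) mod 2 = 0+0+0+0+1+0+0+0+1+0+1 mod 2 = 1
  c[8] = d·G[:,8] = (00001000101)·(00001000000) mod 2 = 0+0+0+0+1+0+0+0+0+0+0 mod 2 = 1
  c[9] = d·G[:,9] = (00001000101)·(00000100000) mod 2 = 0+0+0+0+0+0+0+0+0+0+0 mod 2 = 0
  c[10] = d·G[:,10] = (00001000101)·(00000010000) mod 2 = 0+0+0+0+0+0+0+0+0+0+0 mod 2 = 0
  c[11] = d·G[:,11] = (00001000101)·(00000001000) mod 2 = 0+0+0+0+0+0+0+0+0+0+0 mod 2 = 0
  c[12] = d·G[:,12] = (00001000101)·(00000000100) mod 2 = 0+0+0+0+0+0+0+0+1+0+0 mod 2 = 1
  c[13] = d·G[:,13] = (00001000101)·(00000000010) mod 2 = 0+0+0+0+0+0+0+0+0+0+0 mod 2 = 0
  c[14] = d·G[:,14] = (00001000101)·(00000000001) mod 2 = 0+0+0+0+0+0+0+0+0+0+1 mod 2 = 1
Codeword = 110000011000101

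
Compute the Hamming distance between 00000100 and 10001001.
XOR = 10001101, count of 1s = 4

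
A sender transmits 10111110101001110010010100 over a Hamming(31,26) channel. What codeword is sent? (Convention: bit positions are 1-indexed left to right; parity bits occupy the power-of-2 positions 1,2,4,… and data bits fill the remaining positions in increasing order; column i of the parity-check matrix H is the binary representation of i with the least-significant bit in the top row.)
Codeword c = d · G (mod 2), d = 10111110101001110010010100:
  c[0] = d·G[:,0] = (10111110101001110010010100)·(11011010101101010101010101) mod 2 = 1+0+0+1+1+0+1+0+1+0+1+0+0+1+0+1+0+0+0+0+0+1+0+1+0+0 mod 2 = 0
  c[1] = d·G[:,1] = (10111110101001110010010100)·(10110110011011001100110011) mod 2 = 1+0+1+1+0+1+1+0+0+0+1+0+0+1+0+0+0+0+0+0+0+1+0+0+0+0 mod 2 = 0
  c[2] = d·G[:,2] = (10111110101001110010010100)·(10000000000000000000000000) mod 2 = 1+0+0+0+0+0+0+0+0+0+0+0+0+0+0+0+0+0+0+0+0+0+0+0+0+0 mod 2 = 1
  c[3] = d·G[:,3] = (10111110101001110010010100)·(01110001111000111100001111) mod 2 = 0+0+1+1+0+0+0+0+1+0+1+0+0+0+1+1+0+0+0+0+0+0+0+1+0+0 mod 2 = 1
  c[4] = d·G[:,4] = (10111110101001110010010100)·(01000000000000000000000000) mod 2 = 0+0+0+0+0+0+0+0+0+0+0+0+0+0+0+0+0+0+0+0+0+0+0+0+0+0 mod 2 = 0
  c[5] = d·G[:,5] = (10111110101001110010010100)·(00100000000000000000000000) mod 2 = 0+0+1+0+0+0+0+0+0+0+0+0+0+0+0+0+0+0+0+0+0+0+0+0+0+0 mod 2 = 1
  c[6] = d·G[:,6] = (10111110101001110010010100)·(00010000000000000000000000) mod 2 = 0+0+0+1+0+0+0+0+0+0+0+0+0+0+0+0+0+0+0+0+0+0+0+0+0+0 mod 2 = 1
  c[7] = d·G[:,7] = (10111110101001110010010100)·(00001111111000000011111111) mod 2 = 0+0+0+0+1+1+1+0+1+0+1+0+0+0+0+0+0+0+1+0+0+1+0+1+0+0 mod 2 = 0
  c[8] = d·G[:,8] = (10111110101001110010010100)·(00001000000000000000000000) mod 2 = 0+0+0+0+1+0+0+0+0+0+0+0+0+0+0+0+0+0+0+0+0+0+0+0+0+0 mod 2 = 1
  c[9] = d·G[:,9] = (10111110101001110010010100)·(00000100000000000000000000) mod 2 = 0+0+0+0+0+1+0+0+0+0+0+0+0+0+0+0+0+0+0+0+0+0+0+0+0+0 mod 2 = 1
  c[10] = d·G[:,10] = (10111110101001110010010100)·(00000010000000000000000000) mod 2 = 0+0+0+0+0+0+1+0+0+0+0+0+0+0+0+0+0+0+0+0+0+0+0+0+0+0 mod 2 = 1
  c[11] = d·G[:,11] = (10111110101001110010010100)·(00000001000000000000000000) mod 2 = 0+0+0+0+0+0+0+0+0+0+0+0+0+0+0+0+0+0+0+0+0+0+0+0+0+0 mod 2 = 0
  c[12] = d·G[:,12] = (10111110101001110010010100)·(00000000100000000000000000) mod 2 = 0+0+0+0+0+0+0+0+1+0+0+0+0+0+0+0+0+0+0+0+0+0+0+0+0+0 mod 2 = 1
  c[13] = d·G[:,13] = (10111110101001110010010100)·(00000000010000000000000000) mod 2 = 0+0+0+0+0+0+0+0+0+0+0+0+0+0+0+0+0+0+0+0+0+0+0+0+0+0 mod 2 = 0
  c[14] = d·G[:,14] = (10111110101001110010010100)·(00000000001000000000000000) mod 2 = 0+0+0+0+0+0+0+0+0+0+1+0+0+0+0+0+0+0+0+0+0+0+0+0+0+0 mod 2 = 1
  c[15] = d·G[:,15] = (10111110101001110010010100)·(00000000000111111111111111) mod 2 = 0+0+0+0+0+0+0+0+0+0+0+0+0+1+1+1+0+0+1+0+0+1+0+1+0+0 mod 2 = 0
  c[16] = d·G[:,16] = (10111110101001110010010100)·(00000000000100000000000000) mod 2 = 0+0+0+0+0+0+0+0+0+0+0+0+0+0+0+0+0+0+0+0+0+0+0+0+0+0 mod 2 = 0
  c[17] = d·G[:,17] = (10111110101001110010010100)·(00000000000010000000000000) mod 2 = 0+0+0+0+0+0+0+0+0+0+0+0+0+0+0+0+0+0+0+0+0+0+0+0+0+0 mod 2 = 0
  c[18] = d·G[:,18] = (10111110101001110010010100)·(00000000000001000000000000) mod 2 = 0+0+0+0+0+0+0+0+0+0+0+0+0+1+0+0+0+0+0+0+0+0+0+0+0+0 mod 2 = 1
  c[19] = d·G[:,19] = (10111110101001110010010100)·(00000000000000100000000000) mod 2 = 0+0+0+0+0+0+0+0+0+0+0+0+0+0+1+0+0+0+0+0+0+0+0+0+0+0 mod 2 = 1
  c[20] = d·G[:,20] = (10111110101001110010010100)·(00000000000000010000000000) mod 2 = 0+0+0+0+0+0+0+0+0+0+0+0+0+0+0+1+0+0+0+0+0+0+0+0+0+0 mod 2 = 1
  c[21] = d·G[:,21] = (10111110101001110010010100)·(00000000000000001000000000) mod 2 = 0+0+0+0+0+0+0+0+0+0+0+0+0+0+0+0+0+0+0+0+0+0+0+0+0+0 mod 2 = 0
  c[22] = d·G[:,22] = (10111110101001110010010100)·(00000000000000000100000000) mod 2 = 0+0+0+0+0+0+0+0+0+0+0+0+0+0+0+0+0+0+0+0+0+0+0+0+0+0 mod 2 = 0
  c[23] = d·G[:,23] = (10111110101001110010010100)·(00000000000000000010000000) mod 2 = 0+0+0+0+0+0+0+0+0+0+0+0+0+0+0+0+0+0+1+0+0+0+0+0+0+0 mod 2 = 1
  c[24] = d·G[:,24] = (10111110101001110010010100)·(00000000000000000001000000) mod 2 = 0+0+0+0+0+0+0+0+0+0+0+0+0+0+0+0+0+0+0+0+0+0+0+0+0+0 mod 2 = 0
  c[25] = d·G[:,25] = (10111110101001110010010100)·(00000000000000000000100000) mod 2 = 0+0+0+0+0+0+0+0+0+0+0+0+0+0+0+0+0+0+0+0+0+0+0+0+0+0 mod 2 = 0
  c[26] = d·G[:,26] = (10111110101001110010010100)·(00000000000000000000010000) mod 2 = 0+0+0+0+0+0+0+0+0+0+0+0+0+0+0+0+0+0+0+0+0+1+0+0+0+0 mod 2 = 1
  c[27] = d·G[:,27] = (10111110101001110010010100)·(00000000000000000000001000) mod 2 = 0+0+0+0+0+0+0+0+0+0+0+0+0+0+0+0+0+0+0+0+0+0+0+0+0+0 mod 2 = 0
  c[28] = d·G[:,28] = (10111110101001110010010100)·(00000000000000000000000100) mod 2 = 0+0+0+0+0+0+0+0+0+0+0+0+0+0+0+0+0+0+0+0+0+0+0+1+0+0 mod 2 = 1
  c[29] = d·G[:,29] = (10111110101001110010010100)·(00000000000000000000000010) mod 2 = 0+0+0+0+0+0+0+0+0+0+0+0+0+0+0+0+0+0+0+0+0+0+0+0+0+0 mod 2 = 0
  c[30] = d·G[:,30] = (10111110101001110010010100)·(00000000000000000000000001) mod 2 = 0+0+0+0+0+0+0+0+0+0+0+0+0+0+0+0+0+0+0+0+0+0+0+0+0+0 mod 2 = 0
Codeword = 0011011011101010001110010010100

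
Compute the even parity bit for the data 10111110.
Sum of data bits: 1+0+1+1+1+1+1+0 = 6.
6 mod 2 = 0, so parity bit = 0.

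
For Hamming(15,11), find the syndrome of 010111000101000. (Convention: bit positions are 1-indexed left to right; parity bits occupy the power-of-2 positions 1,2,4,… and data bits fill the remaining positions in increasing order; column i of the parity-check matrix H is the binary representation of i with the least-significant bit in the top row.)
Syndrome s = H · r^T (mod 2), r = 010111000101000:
  s[0] = (101010101010101)·(010111000101000) mod 2 = 0+0+0+0+1+0+0+0+0+0+0+0+0+0+0 mod 2 = 1
  s[1] = (011001100110011)·(010111000101000) mod 2 = 0+1+0+0+0+1+0+0+0+1+0+0+0+0+0 mod 2 = 1
  s[2] = (000111100001111)·(010111000101000) mod 2 = 0+0+0+1+1+1+0+0+0+0+0+1+0+0+0 mod 2 = 0
  s[3] = (000000011111111)·(010111000101000) mod 2 = 0+0+0+0+0+0+0+0+0+1+0+1+0+0+0 mod 2 = 0
Syndrome = 1100
Non-zero syndrome: error at position 3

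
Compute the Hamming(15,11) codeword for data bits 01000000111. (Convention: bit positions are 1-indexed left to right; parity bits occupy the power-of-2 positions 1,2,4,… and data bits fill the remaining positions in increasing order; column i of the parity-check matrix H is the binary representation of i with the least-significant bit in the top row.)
Codeword c = d · G (mod 2), d = 01000000111:
  c[0] = d·G[:,0] = (01000000111)·(11011010101) mod 2 = 0+1+0+0+0+0+0+0+1+0+1 mod 2 = 1
  c[1] = d·G[:,1] = (01000000111)·(10110110011) mod 2 = 0+0+0+0+0+0+0+0+0+1+1 mod 2 = 0
  c[2] = d·G[:,2] = (01000000111)·(10000000000) mod 2 = 0+0+0+0+0+0+0+0+0+0+0 mod 2 = 0
  c[3] = d·G[:,3] = (01000000111)·(01110001111) mod 2 = 0+1+0+0+0+0+0+0+1+1+1 mod 2 = 0
  c[4] = d·G[:,4] = (01000000111)·(01000000000) mod 2 = 0+1+0+0+0+0+0+0+0+0+0 mod 2 = 1
  c[5] = d·G[:,5] = (01000000111)·(00100000000) mod 2 = 0+0+0+0+0+0+0+0+0+0+0 mod 2 = 0
  c[6] = d·G[:,6] = (01000000111)·(00010000000) mod 2 = 0+0+0+0+0+0+0+0+0+0+0 mod 2 = 0
  c[7] = d·G[:,7] = (01000000111)·(00001111111) mod 2 = 0+0+0+0+0+0+0+0+1+1+1 mod 2 = 1
  c[8] = d·G[:,8] = (01000000111)·(00001000000) mod 2 = 0+0+0+0+0+0+0+0+0+0+0 mod 2 = 0
  c[9] = d·G[:,9] = (01000000111)·(00000100000) mod 2 = 0+0+0+0+0+0+0+0+0+0+0 mod 2 = 0
  c[10] = d·G[:,10] = (01000000111)·(00000010000) mod 2 = 0+0+0+0+0+0+0+0+0+0+0 mod 2 = 0
  c[11] = d·G[:,11] = (01000000111)·(00000001000) mod 2 = 0+0+0+0+0+0+0+0+0+0+0 mod 2 = 0
  c[12] = d·G[:,12] = (01000000111)·(00000000100) mod 2 = 0+0+0+0+0+0+0+0+1+0+0 mod 2 = 1
  c[13] = d·G[:,13] = (01000000111)·(00000000010) mod 2 = 0+0+0+0+0+0+0+0+0+1+0 mod 2 = 1
  c[14] = d·G[:,14] = (01000000111)·(00000000001) mod 2 = 0+0+0+0+0+0+0+0+0+0+1 mod 2 = 1
Codeword = 100010010000111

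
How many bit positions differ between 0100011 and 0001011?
XOR = 0101000, count of 1s = 2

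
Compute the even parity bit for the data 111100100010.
Sum of data bits: 1+1+1+1+0+0+1+0+0+0+1+0 = 6.
6 mod 2 = 0, so parity bit = 0.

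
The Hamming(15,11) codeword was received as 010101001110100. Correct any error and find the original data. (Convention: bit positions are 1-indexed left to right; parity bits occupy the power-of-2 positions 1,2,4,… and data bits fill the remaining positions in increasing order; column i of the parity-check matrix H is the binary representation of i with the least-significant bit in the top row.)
Syndrome s = H · r^T (mod 2), r = 010101001110100:
  s[0] = (101010101010101)·(010101001110100) mod 2 = 0+0+0+0+0+0+0+0+1+0+1+0+1+0+0 mod 2 = 1
  s[1] = (011001100110011)·(010101001110100) mod 2 = 0+1+0+0+0+1+0+0+0+1+1+0+0+0+0 mod 2 = 0
  s[2] = (000111100001111)·(010101001110100) mod 2 = 0+0+0+1+0+1+0+0+0+0+0+0+1+0+0 mod 2 = 1
  s[3] = (000000011111111)·(010101001110100) mod 2 = 0+0+0+0+0+0+0+0+1+1+1+0+1+0+0 mod 2 = 0
Syndrome = 1010
Column 5 of H equals this syndrome → error at bit 5 (1-indexed).
Flip bit 5: 010101001110100 → 010111001110100
Extract data bits at positions {3,5,6,7,9,10,11,12,13,14,15}: 01101110100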